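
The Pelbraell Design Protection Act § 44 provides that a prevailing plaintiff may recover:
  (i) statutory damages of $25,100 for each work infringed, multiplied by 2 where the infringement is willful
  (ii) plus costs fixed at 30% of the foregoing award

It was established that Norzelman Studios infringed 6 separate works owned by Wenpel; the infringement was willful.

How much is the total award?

Statutory damages: 6 × $25,100 = $150,600
Doubled: 2 × $150,600 = $301,200
Costs: 30% of $301,200 = $90,360
Award plus costs: $301,200 + $90,360 = $391,560

$391,560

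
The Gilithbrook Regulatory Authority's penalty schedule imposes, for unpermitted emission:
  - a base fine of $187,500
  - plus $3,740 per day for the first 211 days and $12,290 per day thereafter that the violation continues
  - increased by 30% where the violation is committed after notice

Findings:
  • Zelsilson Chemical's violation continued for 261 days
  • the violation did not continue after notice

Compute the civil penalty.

First 211 days: 211 × $3,740 = $789,140
Remaining days: (261 − 211) × $12,290 = $614,500
Per-day component: $789,140 + $614,500 = $1,403,640
Base plus per-day: $187,500 + $1,403,640 = $1,591,140
The violation did not continue after notice: no 30% increase.

Civil penalty: $1,591,140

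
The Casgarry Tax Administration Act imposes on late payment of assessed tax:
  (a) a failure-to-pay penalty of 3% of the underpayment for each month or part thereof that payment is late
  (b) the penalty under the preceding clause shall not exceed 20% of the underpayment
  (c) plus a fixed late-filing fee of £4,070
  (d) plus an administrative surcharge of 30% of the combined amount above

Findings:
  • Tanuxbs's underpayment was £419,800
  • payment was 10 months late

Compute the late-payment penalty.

£114,439

Accrued rate: 3% × 10 = 30%, capped at 20% → 20%
Failure-to-pay penalty: 20% of £419,800 = £83,960
Penalty before surcharge: £83,960 + £4,070 = £88,030
Administrative surcharge: 30% of £88,030 = £26,409
Total penalty: £88,030 + £26,409 = £114,439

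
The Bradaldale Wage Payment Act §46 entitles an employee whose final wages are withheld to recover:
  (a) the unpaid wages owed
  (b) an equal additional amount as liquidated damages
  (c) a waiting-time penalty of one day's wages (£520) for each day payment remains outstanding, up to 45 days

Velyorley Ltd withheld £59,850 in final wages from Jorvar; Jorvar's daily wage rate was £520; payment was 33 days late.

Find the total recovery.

£136,860

Liquidated damages (equal amount): £59,850
Penalty days: min(33, 45) = 33
Waiting-time penalty: 33 × £520 = £17,160
Total award: £59,850 + £59,850 + £17,160 = £136,860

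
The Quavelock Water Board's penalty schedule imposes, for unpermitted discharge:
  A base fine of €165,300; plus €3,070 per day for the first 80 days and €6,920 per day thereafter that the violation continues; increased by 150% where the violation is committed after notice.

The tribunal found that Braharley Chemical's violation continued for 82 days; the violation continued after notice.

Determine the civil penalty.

First 80 days: 80 × €3,070 = €245,600
Remaining days: (82 − 80) × €6,920 = €13,840
Per-day component: €245,600 + €13,840 = €259,440
Base plus per-day: €165,300 + €259,440 = €424,740
Enhancement: 150% of €424,740 = €637,110
Enhanced fine: €424,740 + €637,110 = €1,061,850

€1,061,850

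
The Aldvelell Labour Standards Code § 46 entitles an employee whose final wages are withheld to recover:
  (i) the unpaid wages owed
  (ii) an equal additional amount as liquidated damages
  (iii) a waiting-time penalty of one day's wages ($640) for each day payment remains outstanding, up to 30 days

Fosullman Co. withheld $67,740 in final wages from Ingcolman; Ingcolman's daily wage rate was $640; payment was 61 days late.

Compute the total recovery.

Liquidated damages (equal amount): $67,740
Penalty days: min(61, 30) = 30
Waiting-time penalty: 30 × $640 = $19,200
Total award: $67,740 + $67,740 + $19,200 = $154,680

$154,680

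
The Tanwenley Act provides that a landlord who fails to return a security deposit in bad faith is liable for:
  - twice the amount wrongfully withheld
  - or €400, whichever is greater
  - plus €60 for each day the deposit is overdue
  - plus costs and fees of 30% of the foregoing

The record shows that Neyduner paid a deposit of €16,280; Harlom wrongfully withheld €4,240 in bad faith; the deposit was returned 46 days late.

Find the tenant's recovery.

Doubled: 2 × €4,240 = €8,480
Minimum €400: €8,480 meets the minimum, no increase.
Late-return penalty: 46 × €60 = €2,760
Damages plus late penalty: €8,480 + €2,760 = €11,240
Costs and fees: 30% of €11,240 = €3,372
Total recovery: €11,240 + €3,372 = €14,612

€14,612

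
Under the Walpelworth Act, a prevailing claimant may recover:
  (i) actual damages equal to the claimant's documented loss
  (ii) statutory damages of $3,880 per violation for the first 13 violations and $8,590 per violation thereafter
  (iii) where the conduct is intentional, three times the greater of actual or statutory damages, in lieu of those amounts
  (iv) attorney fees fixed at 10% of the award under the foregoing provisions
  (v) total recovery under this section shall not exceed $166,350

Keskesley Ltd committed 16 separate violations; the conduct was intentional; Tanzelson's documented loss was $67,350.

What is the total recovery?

$166,350

First 13 violations: 13 × $3,880 = $50,440
Remaining violations: (16 − 13) × $8,590 = $25,770
Statutory damages: $50,440 + $25,770 = $76,210
Greater of actual damages ($67,350) or statutory damages ($76,210): $76,210
Trebled: 3 × $76,210 = $228,630
Attorney fees: 10% of $228,630 = $22,863
Total before cap: $228,630 + $22,863 = $251,493
Cap at $166,350: $251,493 exceeds the cap → $166,350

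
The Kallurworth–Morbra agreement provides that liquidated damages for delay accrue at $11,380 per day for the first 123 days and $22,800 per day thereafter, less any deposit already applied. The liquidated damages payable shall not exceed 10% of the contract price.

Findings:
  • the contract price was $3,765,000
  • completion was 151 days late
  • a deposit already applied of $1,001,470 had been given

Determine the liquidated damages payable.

First 123 days: 123 × $11,380 = $1,399,740
Remaining days: (151 − 123) × $22,800 = $638,400
Accrued per-day damages: $1,399,740 + $638,400 = $2,038,140
Less deposit already applied: $2,038,140 − $1,001,470 = $1,036,670
Cap: 10% of $3,765,000 = $376,500
Cap at $376,500: $1,036,670 exceeds the cap → $376,500

$376,500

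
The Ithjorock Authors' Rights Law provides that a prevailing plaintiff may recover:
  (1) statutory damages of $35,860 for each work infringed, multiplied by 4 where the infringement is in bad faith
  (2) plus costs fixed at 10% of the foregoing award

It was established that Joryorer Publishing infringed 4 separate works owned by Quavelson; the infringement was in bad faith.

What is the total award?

$631,136

Statutory damages: 4 × $35,860 = $143,440
Multiplied by 4: 4 × $143,440 = $573,760
Costs: 10% of $573,760 = $57,376
Award plus costs: $573,760 + $57,376 = $631,136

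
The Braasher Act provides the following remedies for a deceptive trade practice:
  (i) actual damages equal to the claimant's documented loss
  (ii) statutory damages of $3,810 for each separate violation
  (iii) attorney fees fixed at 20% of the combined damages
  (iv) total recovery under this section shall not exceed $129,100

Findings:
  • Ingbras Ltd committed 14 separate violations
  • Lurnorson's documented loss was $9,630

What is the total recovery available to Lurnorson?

$75,564

Statutory damages: 14 × $3,810 = $53,340
Combined damages: $9,630 + $53,340 = $62,970
Attorney fees: 20% of $62,970 = $12,594
Total before cap: $62,970 + $12,594 = $75,564
Cap at $129,100: $75,564 is within the cap, no reduction.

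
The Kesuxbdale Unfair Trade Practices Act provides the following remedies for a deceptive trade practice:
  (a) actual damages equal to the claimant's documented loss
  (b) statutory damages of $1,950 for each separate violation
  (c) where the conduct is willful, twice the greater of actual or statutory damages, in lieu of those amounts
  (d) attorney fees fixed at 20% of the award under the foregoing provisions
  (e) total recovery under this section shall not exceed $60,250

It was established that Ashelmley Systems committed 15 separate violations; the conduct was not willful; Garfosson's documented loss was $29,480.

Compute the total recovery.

Statutory damages: 15 × $1,950 = $29,250
Conduct not willful: the in-lieu enhancement does not apply.
Actual plus statutory damages: $29,480 + $29,250 = $58,730
Attorney fees: 20% of $58,730 = $11,746
Total before cap: $58,730 + $11,746 = $70,476
Cap at $60,250: $70,476 exceeds the cap → $60,250

$60,250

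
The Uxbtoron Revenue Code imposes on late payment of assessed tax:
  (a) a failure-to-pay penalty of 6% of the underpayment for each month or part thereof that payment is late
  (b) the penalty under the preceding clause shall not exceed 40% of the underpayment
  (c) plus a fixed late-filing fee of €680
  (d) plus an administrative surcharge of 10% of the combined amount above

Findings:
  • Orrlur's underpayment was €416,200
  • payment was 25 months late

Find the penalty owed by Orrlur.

Accrued rate: 6% × 25 = 150%, capped at 40% → 40%
Failure-to-pay penalty: 40% of €416,200 = €166,480
Penalty before surcharge: €166,480 + €680 = €167,160
Administrative surcharge: 10% of €167,160 = €16,716
Total penalty: €167,160 + €16,716 = €183,876

€183,876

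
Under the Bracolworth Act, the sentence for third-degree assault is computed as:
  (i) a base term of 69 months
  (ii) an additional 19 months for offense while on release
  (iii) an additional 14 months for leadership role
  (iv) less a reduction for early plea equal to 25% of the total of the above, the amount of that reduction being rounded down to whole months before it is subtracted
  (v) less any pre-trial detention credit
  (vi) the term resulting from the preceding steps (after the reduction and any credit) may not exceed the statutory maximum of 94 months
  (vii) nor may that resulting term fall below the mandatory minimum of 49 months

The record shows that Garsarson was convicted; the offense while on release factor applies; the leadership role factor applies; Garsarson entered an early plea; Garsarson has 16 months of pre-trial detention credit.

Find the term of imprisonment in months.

Sentence: 61 months

Offense while on release enhancement: +19 months
Leadership role enhancement: +14 months
Adjusted term: 69 months + 19 months + 14 months = 102 months
Early plea reduction: 25% of 102 months = 25 months (rounded down)
After reduction: 102 − 25 = 77 months
Less pre-trial detention credit: 77 months − 16 months = 61 months
Cap at 94 months: 61 months is within the cap, no reduction.
Minimum 49 months: 61 months meets the minimum, no increase.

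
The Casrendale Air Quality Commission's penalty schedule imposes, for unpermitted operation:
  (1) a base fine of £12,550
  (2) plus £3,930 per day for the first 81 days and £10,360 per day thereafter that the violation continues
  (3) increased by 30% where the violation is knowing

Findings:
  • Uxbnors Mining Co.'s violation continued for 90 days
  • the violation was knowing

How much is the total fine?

£551,356

First 81 days: 81 × £3,930 = £318,330
Remaining days: (90 − 81) × £10,360 = £93,240
Per-day component: £318,330 + £93,240 = £411,570
Base plus per-day: £12,550 + £411,570 = £424,120
Enhancement: 30% of £424,120 = £127,236
Enhanced fine: £424,120 + £127,236 = £551,356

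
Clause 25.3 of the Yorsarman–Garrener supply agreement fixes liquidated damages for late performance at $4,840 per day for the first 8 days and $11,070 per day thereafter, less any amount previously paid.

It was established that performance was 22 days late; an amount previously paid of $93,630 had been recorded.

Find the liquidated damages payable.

Liquidated damages: $100,070

First 8 days: 8 × $4,840 = $38,720
Remaining days: (22 − 8) × $11,070 = $154,980
Accrued per-day damages: $38,720 + $154,980 = $193,700
Less amount previously paid: $193,700 − $93,630 = $100,070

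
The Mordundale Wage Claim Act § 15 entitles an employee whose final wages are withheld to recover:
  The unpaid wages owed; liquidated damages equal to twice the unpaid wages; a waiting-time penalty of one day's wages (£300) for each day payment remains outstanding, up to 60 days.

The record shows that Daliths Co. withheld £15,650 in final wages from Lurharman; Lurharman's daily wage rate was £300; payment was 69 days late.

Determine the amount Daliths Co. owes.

£64,950

Doubled: 2 × £15,650 = £31,300
Penalty days: min(69, 60) = 60
Waiting-time penalty: 60 × £300 = £18,000
Total award: £15,650 + £31,300 + £18,000 = £64,950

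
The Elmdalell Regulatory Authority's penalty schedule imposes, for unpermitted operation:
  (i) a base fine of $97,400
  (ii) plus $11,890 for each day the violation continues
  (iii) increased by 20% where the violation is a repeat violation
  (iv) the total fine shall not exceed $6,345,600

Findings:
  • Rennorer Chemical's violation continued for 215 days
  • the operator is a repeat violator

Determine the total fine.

Per-day component: 215 × $11,890 = $2,556,350
Base plus per-day: $97,400 + $2,556,350 = $2,653,750
Enhancement: 20% of $2,653,750 = $530,750
Enhanced fine: $2,653,750 + $530,750 = $3,184,500
Cap at $6,345,600: $3,184,500 is within the cap, no reduction.

$3,184,500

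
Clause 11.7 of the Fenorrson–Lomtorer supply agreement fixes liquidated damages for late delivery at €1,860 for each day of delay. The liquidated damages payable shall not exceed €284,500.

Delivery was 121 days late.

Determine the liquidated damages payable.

Per-day damages: 121 × €1,860 = €225,060
Cap at €284,500: €225,060 is within the cap, no reduction.

€225,060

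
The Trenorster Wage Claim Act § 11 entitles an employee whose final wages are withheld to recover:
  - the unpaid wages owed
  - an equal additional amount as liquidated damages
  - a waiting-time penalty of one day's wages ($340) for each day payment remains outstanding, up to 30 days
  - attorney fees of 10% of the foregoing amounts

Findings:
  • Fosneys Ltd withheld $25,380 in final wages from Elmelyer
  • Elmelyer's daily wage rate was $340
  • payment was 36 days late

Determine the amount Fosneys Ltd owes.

$67,056

Liquidated damages (equal amount): $25,380
Penalty days: min(36, 30) = 30
Waiting-time penalty: 30 × $340 = $10,200
Subtotal: $25,380 + $25,380 + $10,200 = $60,960
Attorney fees: 10% of $60,960 = $6,096
Total award: $60,960 + $6,096 = $67,056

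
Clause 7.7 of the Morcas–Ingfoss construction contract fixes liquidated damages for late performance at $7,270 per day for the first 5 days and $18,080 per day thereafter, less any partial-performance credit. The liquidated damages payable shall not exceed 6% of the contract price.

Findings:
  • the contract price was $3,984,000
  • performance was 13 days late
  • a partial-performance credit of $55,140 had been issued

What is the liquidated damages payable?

$125,850

First 5 days: 5 × $7,270 = $36,350
Remaining days: (13 − 5) × $18,080 = $144,640
Accrued per-day damages: $36,350 + $144,640 = $180,990
Less partial-performance credit: $180,990 − $55,140 = $125,850
Cap: 6% of $3,984,000 = $239,040
Cap at $239,040: $125,850 is within the cap, no reduction.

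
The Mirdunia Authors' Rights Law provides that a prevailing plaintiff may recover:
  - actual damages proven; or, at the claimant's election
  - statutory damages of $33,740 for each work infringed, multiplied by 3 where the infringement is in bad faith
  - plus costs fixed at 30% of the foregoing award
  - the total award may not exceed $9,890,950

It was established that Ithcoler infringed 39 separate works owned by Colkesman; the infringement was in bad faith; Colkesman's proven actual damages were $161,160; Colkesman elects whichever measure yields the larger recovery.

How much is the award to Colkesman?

$5,131,854

Statutory damages: 39 × $33,740 = $1,315,860
Trebled: 3 × $1,315,860 = $3,947,580
Greater of actual damages ($161,160) or enhanced statutory damages ($3,947,580): $3,947,580
Costs: 30% of $3,947,580 = $1,184,274
Award plus costs: $3,947,580 + $1,184,274 = $5,131,854
Cap at $9,890,950: $5,131,854 is within the cap, no reduction.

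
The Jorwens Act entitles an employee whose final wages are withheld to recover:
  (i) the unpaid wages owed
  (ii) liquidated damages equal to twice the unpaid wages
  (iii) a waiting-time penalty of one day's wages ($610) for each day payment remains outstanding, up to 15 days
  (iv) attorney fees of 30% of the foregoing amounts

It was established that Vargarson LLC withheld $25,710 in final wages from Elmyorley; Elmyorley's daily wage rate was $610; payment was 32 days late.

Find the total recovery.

$112,164

Doubled: 2 × $25,710 = $51,420
Penalty days: min(32, 15) = 15
Waiting-time penalty: 15 × $610 = $9,150
Subtotal: $25,710 + $51,420 + $9,150 = $86,280
Attorney fees: 30% of $86,280 = $25,884
Total award: $86,280 + $25,884 = $112,164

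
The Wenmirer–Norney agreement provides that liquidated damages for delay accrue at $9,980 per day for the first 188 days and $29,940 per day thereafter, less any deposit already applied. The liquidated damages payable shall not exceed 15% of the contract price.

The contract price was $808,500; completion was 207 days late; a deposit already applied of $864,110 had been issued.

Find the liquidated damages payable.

First 188 days: 188 × $9,980 = $1,876,240
Remaining days: (207 − 188) × $29,940 = $568,860
Accrued per-day damages: $1,876,240 + $568,860 = $2,445,100
Less deposit already applied: $2,445,100 − $864,110 = $1,580,990
Cap: 15% of $808,500 = $121,275
Cap at $121,275: $1,580,990 exceeds the cap → $121,275

$121,275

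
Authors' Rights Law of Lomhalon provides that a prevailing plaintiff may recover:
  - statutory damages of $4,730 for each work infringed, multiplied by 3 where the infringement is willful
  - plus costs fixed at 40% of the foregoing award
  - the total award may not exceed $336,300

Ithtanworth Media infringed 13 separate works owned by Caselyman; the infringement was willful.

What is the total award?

$258,258

Statutory damages: 13 × $4,730 = $61,490
Trebled: 3 × $61,490 = $184,470
Costs: 40% of $184,470 = $73,788
Award plus costs: $184,470 + $73,788 = $258,258
Cap at $336,300: $258,258 is within the cap, no reduction.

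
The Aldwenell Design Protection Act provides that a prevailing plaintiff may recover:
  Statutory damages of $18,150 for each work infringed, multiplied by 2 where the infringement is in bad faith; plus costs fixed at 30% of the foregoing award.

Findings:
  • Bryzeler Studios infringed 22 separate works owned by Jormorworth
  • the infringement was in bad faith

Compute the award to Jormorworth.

$1,038,180

Statutory damages: 22 × $18,150 = $399,300
Doubled: 2 × $399,300 = $798,600
Costs: 30% of $798,600 = $239,580
Award plus costs: $798,600 + $239,580 = $1,038,180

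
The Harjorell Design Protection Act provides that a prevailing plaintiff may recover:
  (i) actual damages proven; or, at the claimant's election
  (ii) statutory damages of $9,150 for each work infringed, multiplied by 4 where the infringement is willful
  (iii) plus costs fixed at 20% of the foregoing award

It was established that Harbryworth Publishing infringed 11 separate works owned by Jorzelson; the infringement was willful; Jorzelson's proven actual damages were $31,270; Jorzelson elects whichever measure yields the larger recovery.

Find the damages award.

Statutory damages: 11 × $9,150 = $100,650
Multiplied by 4: 4 × $100,650 = $402,600
Greater of actual damages ($31,270) or enhanced statutory damages ($402,600): $402,600
Costs: 20% of $402,600 = $80,520
Award plus costs: $402,600 + $80,520 = $483,120

$483,120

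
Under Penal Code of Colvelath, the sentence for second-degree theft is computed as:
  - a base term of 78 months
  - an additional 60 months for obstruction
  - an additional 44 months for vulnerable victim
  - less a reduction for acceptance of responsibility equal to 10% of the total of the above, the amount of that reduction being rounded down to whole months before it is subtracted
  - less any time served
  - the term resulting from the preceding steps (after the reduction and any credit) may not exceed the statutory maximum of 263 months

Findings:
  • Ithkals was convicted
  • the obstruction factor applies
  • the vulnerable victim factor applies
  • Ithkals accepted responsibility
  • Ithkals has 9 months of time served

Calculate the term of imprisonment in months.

Obstruction enhancement: +60 months
Vulnerable victim enhancement: +44 months
Adjusted term: 78 months + 60 months + 44 months = 182 months
Acceptance of responsibility reduction: 10% of 182 months = 18 months (rounded down)
After reduction: 182 − 18 = 164 months
Less time served: 164 months − 9 months = 155 months
Cap at 263 months: 155 months is within the cap, no reduction.

155 months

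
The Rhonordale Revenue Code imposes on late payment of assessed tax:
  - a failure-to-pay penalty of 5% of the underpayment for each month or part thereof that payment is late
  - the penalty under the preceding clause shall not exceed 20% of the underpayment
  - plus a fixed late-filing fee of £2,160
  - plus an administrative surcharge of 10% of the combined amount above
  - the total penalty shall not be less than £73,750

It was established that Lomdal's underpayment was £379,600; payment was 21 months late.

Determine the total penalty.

Accrued rate: 5% × 21 = 105%, capped at 20% → 20%
Failure-to-pay penalty: 20% of £379,600 = £75,920
Penalty before surcharge: £75,920 + £2,160 = £78,080
Administrative surcharge: 10% of £78,080 = £7,808
Total penalty: £78,080 + £7,808 = £85,888
Minimum £73,750: £85,888 meets the minimum, no increase.

Penalty: £85,888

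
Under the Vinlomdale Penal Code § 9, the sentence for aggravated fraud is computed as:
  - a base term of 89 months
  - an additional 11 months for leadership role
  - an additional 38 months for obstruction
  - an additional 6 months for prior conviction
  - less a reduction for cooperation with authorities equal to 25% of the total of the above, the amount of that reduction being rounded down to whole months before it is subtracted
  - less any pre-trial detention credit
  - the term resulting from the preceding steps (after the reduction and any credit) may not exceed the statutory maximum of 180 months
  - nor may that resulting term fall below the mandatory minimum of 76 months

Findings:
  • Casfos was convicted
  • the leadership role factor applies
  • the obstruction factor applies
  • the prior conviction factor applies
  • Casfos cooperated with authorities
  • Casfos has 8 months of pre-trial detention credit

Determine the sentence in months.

100 months

Leadership role enhancement: +11 months
Obstruction enhancement: +38 months
Prior conviction enhancement: +6 months
Adjusted term: 89 months + 11 months + 38 months + 6 months = 144 months
Cooperation with authorities reduction: 25% of 144 months = 36 months (rounded down)
After reduction: 144 − 36 = 108 months
Less pre-trial detention credit: 108 months − 8 months = 100 months
Cap at 180 months: 100 months is within the cap, no reduction.
Minimum 76 months: 100 months meets the minimum, no increase.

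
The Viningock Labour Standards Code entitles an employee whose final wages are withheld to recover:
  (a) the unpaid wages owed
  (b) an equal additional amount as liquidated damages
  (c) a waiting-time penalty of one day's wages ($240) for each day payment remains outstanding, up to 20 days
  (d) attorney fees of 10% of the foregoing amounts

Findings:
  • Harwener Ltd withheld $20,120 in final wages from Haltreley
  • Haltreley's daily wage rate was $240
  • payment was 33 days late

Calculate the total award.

Liquidated damages (equal amount): $20,120
Penalty days: min(33, 20) = 20
Waiting-time penalty: 20 × $240 = $4,800
Subtotal: $20,120 + $20,120 + $4,800 = $45,040
Attorney fees: 10% of $45,040 = $4,504
Total award: $45,040 + $4,504 = $49,544

$49,544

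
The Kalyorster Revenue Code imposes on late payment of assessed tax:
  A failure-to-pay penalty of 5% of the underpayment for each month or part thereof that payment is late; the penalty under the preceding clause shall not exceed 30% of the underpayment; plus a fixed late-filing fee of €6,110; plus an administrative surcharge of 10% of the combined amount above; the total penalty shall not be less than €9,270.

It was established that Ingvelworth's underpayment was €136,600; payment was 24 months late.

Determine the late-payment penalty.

Accrued rate: 5% × 24 = 120%, capped at 30% → 30%
Failure-to-pay penalty: 30% of €136,600 = €40,980
Penalty before surcharge: €40,980 + €6,110 = €47,090
Administrative surcharge: 10% of €47,090 = €4,709
Total penalty: €47,090 + €4,709 = €51,799
Minimum €9,270: €51,799 meets the minimum, no increase.

€51,799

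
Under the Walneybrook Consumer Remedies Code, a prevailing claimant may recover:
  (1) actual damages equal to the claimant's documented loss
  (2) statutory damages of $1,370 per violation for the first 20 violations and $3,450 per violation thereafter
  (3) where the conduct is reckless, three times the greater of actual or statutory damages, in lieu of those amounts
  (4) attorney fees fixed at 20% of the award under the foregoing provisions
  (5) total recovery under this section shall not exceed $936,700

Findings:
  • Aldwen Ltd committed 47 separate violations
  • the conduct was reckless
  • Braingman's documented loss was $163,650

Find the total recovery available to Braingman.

$589,140

First 20 violations: 20 × $1,370 = $27,400
Remaining violations: (47 − 20) × $3,450 = $93,150
Statutory damages: $27,400 + $93,150 = $120,550
Greater of actual damages ($163,650) or statutory damages ($120,550): $163,650
Trebled: 3 × $163,650 = $490,950
Attorney fees: 20% of $490,950 = $98,190
Total before cap: $490,950 + $98,190 = $589,140
Cap at $936,700: $589,140 is within the cap, no reduction.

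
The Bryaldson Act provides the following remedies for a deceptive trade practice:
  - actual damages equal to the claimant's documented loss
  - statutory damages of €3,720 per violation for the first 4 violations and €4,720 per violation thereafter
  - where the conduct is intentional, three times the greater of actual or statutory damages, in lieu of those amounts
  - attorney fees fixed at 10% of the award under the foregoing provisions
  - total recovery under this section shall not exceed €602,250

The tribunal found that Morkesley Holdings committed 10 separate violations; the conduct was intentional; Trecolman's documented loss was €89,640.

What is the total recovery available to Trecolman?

€295,812

First 4 violations: 4 × €3,720 = €14,880
Remaining violations: (10 − 4) × €4,720 = €28,320
Statutory damages: €14,880 + €28,320 = €43,200
Greater of actual damages (€89,640) or statutory damages (€43,200): €89,640
Trebled: 3 × €89,640 = €268,920
Attorney fees: 10% of €268,920 = €26,892
Total before cap: €268,920 + €26,892 = €295,812
Cap at €602,250: €295,812 is within the cap, no reduction.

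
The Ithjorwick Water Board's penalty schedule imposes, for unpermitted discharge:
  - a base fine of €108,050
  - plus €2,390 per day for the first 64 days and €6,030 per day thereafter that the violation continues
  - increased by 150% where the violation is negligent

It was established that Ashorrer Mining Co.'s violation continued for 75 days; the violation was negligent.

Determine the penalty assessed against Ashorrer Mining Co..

€818,350

First 64 days: 64 × €2,390 = €152,960
Remaining days: (75 − 64) × €6,030 = €66,330
Per-day component: €152,960 + €66,330 = €219,290
Base plus per-day: €108,050 + €219,290 = €327,340
Enhancement: 150% of €327,340 = €491,010
Enhanced fine: €327,340 + €491,010 = €818,350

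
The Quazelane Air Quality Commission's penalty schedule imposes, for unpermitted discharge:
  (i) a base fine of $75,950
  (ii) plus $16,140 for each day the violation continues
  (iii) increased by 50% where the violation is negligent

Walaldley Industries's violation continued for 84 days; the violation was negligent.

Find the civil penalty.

Per-day component: 84 × $16,140 = $1,355,760
Base plus per-day: $75,950 + $1,355,760 = $1,431,710
Enhancement: 50% of $1,431,710 = $715,855
Enhanced fine: $1,431,710 + $715,855 = $2,147,565

$2,147,565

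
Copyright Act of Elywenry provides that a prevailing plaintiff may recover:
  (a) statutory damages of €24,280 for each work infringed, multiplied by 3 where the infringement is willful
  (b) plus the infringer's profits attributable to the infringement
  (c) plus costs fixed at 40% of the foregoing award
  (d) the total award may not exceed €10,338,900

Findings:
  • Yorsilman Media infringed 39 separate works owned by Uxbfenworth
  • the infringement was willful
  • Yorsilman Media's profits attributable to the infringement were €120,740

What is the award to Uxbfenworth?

Statutory damages: 39 × €24,280 = €946,920
Trebled: 3 × €946,920 = €2,840,760
Combined award: €2,840,760 + €120,740 = €2,961,500
Costs: 40% of €2,961,500 = €1,184,600
Award plus costs: €2,961,500 + €1,184,600 = €4,146,100
Cap at €10,338,900: €4,146,100 is within the cap, no reduction.

€4,146,100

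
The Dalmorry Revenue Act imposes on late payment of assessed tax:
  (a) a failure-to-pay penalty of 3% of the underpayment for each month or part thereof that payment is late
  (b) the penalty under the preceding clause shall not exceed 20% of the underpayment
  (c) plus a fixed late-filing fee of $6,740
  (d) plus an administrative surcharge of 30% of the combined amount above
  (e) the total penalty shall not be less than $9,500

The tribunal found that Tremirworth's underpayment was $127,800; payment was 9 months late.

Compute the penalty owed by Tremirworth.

Accrued rate: 3% × 9 = 27%, capped at 20% → 20%
Failure-to-pay penalty: 20% of $127,800 = $25,560
Penalty before surcharge: $25,560 + $6,740 = $32,300
Administrative surcharge: 30% of $32,300 = $9,690
Total penalty: $32,300 + $9,690 = $41,990
Minimum $9,500: $41,990 meets the minimum, no increase.

$41,990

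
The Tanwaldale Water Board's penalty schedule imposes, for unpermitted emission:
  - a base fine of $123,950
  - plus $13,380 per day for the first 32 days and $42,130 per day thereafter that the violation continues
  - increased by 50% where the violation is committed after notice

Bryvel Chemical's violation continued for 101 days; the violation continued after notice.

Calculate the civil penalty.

First 32 days: 32 × $13,380 = $428,160
Remaining days: (101 − 32) × $42,130 = $2,906,970
Per-day component: $428,160 + $2,906,970 = $3,335,130
Base plus per-day: $123,950 + $3,335,130 = $3,459,080
Enhancement: 50% of $3,459,080 = $1,729,540
Enhanced fine: $3,459,080 + $1,729,540 = $5,188,620

$5,188,620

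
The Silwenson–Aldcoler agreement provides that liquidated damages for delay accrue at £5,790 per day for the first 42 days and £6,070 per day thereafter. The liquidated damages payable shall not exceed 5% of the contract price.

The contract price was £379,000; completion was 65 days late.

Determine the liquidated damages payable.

£18,950

First 42 days: 42 × £5,790 = £243,180
Remaining days: (65 − 42) × £6,070 = £139,610
Accrued per-day damages: £243,180 + £139,610 = £382,790
Cap: 5% of £379,000 = £18,950
Cap at £18,950: £382,790 exceeds the cap → £18,950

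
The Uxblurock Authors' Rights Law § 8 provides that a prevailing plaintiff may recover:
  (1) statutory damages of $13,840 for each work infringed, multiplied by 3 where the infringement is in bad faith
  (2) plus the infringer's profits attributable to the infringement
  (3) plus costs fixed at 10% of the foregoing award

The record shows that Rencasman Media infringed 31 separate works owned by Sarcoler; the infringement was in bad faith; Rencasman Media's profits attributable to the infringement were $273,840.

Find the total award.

Statutory damages: 31 × $13,840 = $429,040
Trebled: 3 × $429,040 = $1,287,120
Combined award: $1,287,120 + $273,840 = $1,560,960
Costs: 10% of $1,560,960 = $156,096
Award plus costs: $1,560,960 + $156,096 = $1,717,056

$1,717,056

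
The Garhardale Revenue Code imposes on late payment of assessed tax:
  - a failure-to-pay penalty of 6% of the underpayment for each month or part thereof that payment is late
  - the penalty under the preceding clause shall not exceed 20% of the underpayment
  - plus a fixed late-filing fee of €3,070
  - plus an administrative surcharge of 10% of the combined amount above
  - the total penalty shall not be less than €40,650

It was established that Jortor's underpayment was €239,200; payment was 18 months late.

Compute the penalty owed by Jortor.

Accrued rate: 6% × 18 = 108%, capped at 20% → 20%
Failure-to-pay penalty: 20% of €239,200 = €47,840
Penalty before surcharge: €47,840 + €3,070 = €50,910
Administrative surcharge: 10% of €50,910 = €5,091
Total penalty: €50,910 + €5,091 = €56,001
Minimum €40,650: €56,001 meets the minimum, no increase.

Penalty: €56,001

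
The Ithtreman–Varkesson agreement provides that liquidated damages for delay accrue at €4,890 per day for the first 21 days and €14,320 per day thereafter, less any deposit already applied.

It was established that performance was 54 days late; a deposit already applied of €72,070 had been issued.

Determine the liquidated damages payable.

€503,180

First 21 days: 21 × €4,890 = €102,690
Remaining days: (54 − 21) × €14,320 = €472,560
Accrued per-day damages: €102,690 + €472,560 = €575,250
Less deposit already applied: €575,250 − €72,070 = €503,180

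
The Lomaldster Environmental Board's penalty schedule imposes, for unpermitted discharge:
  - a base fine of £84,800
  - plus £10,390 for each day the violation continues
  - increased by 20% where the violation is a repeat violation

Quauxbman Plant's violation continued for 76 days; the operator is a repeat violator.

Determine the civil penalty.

Per-day component: 76 × £10,390 = £789,640
Base plus per-day: £84,800 + £789,640 = £874,440
Enhancement: 20% of £874,440 = £174,888
Enhanced fine: £874,440 + £174,888 = £1,049,328

£1,049,328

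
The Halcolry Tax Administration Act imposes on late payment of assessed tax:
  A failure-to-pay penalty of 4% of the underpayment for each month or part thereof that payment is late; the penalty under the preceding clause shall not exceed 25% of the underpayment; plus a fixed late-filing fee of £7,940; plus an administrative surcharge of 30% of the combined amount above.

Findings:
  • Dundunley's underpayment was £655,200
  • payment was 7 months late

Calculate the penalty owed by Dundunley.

Penalty: £223,262

Accrued rate: 4% × 7 = 28%, capped at 25% → 25%
Failure-to-pay penalty: 25% of £655,200 = £163,800
Penalty before surcharge: £163,800 + £7,940 = £171,740
Administrative surcharge: 30% of £171,740 = £51,522
Total penalty: £171,740 + £51,522 = £223,262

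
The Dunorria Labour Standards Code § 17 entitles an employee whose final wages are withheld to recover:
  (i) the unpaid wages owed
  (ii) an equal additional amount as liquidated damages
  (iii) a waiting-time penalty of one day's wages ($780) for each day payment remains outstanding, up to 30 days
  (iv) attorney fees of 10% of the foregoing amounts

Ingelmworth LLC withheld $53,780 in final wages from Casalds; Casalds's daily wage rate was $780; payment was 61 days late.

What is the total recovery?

Liquidated damages (equal amount): $53,780
Penalty days: min(61, 30) = 30
Waiting-time penalty: 30 × $780 = $23,400
Subtotal: $53,780 + $53,780 + $23,400 = $130,960
Attorney fees: 10% of $130,960 = $13,096
Total award: $130,960 + $13,096 = $144,056

Total award: $144,056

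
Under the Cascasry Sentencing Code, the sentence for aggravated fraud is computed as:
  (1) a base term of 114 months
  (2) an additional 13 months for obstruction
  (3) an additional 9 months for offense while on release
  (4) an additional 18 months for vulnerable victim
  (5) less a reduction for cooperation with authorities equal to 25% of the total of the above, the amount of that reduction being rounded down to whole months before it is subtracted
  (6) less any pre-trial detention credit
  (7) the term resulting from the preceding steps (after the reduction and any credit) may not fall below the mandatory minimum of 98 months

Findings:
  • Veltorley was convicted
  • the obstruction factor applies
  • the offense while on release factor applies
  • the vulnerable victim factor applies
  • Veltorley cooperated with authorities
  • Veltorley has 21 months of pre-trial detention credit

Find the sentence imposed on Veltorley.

98 months

Obstruction enhancement: +13 months
Offense while on release enhancement: +9 months
Vulnerable victim enhancement: +18 months
Adjusted term: 114 months + 13 months + 9 months + 18 months = 154 months
Cooperation with authorities reduction: 25% of 154 months = 38 months (rounded down)
After reduction: 154 − 38 = 116 months
Less pre-trial detention credit: 116 months − 21 months = 95 months
Minimum 98 months: 95 months is below the minimum → 98 months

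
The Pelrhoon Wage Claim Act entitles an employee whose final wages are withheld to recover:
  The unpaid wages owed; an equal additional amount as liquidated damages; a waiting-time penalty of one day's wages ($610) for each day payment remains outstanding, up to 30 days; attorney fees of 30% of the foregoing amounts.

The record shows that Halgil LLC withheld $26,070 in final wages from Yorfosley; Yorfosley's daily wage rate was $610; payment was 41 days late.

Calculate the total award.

Liquidated damages (equal amount): $26,070
Penalty days: min(41, 30) = 30
Waiting-time penalty: 30 × $610 = $18,300
Subtotal: $26,070 + $26,070 + $18,300 = $70,440
Attorney fees: 30% of $70,440 = $21,132
Total award: $70,440 + $21,132 = $91,572

$91,572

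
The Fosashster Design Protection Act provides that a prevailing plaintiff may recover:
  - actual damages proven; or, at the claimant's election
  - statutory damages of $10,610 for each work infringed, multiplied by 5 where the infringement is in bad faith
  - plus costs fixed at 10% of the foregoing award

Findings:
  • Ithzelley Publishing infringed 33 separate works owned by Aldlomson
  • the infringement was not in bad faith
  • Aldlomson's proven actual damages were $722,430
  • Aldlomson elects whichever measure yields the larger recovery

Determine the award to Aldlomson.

Statutory damages: 33 × $10,610 = $350,130
Infringement not in bad faith: no ×5 enhancement.
Greater of actual damages ($722,430) or statutory damages ($350,130): $722,430
Costs: 10% of $722,430 = $72,243
Award plus costs: $722,430 + $72,243 = $794,673

$794,673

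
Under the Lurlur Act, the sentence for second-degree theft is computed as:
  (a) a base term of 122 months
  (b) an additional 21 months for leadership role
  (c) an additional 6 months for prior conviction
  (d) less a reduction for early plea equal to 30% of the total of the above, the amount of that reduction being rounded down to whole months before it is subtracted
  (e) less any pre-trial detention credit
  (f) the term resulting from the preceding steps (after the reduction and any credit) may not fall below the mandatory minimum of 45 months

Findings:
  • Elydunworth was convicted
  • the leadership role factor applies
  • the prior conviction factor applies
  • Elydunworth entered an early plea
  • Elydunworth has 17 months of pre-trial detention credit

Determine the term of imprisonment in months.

Leadership role enhancement: +21 months
Prior conviction enhancement: +6 months
Adjusted term: 122 months + 21 months + 6 months = 149 months
Early plea reduction: 30% of 149 months = 44 months (rounded down)
After reduction: 149 − 44 = 105 months
Less pre-trial detention credit: 105 months − 17 months = 88 months
Minimum 45 months: 88 months meets the minimum, no increase.

88 months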